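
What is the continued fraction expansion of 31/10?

Run the Euclidean algorithm on 31 and 10; the successive quotients are the partial quotients a_0, a_1, ... (each step inverts the fractional part left over by the previous one):
  31 = 3*10 + 1, so a_0 = 3.
  10 = 10*1 + 0, so a_1 = 10.
The remainder reaches 0 after 2 divisions, so the expansion has 2 partial quotients, read off in order.

[3; 10]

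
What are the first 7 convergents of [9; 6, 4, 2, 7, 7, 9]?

9/1, 55/6, 229/25, 513/56, 3820/417, 27253/2975, 249097/27192

Using the convergent recurrence p_i = a_i*p_{i-1} + p_{i-2}, q_i = a_i*q_{i-1} + q_{i-2} with p_{-2}=0, p_{-1}=1, q_{-2}=1, q_{-1}=0:
  i=0: a_0=9, p_0 = 9*1 + 0 = 9, q_0 = 9*0 + 1 = 1.
  i=1: a_1=6, p_1 = 6*9 + 1 = 55, q_1 = 6*1 + 0 = 6.
  i=2: a_2=4, p_2 = 4*55 + 9 = 229, q_2 = 4*6 + 1 = 25.
  i=3: a_3=2, p_3 = 2*229 + 55 = 513, q_3 = 2*25 + 6 = 56.
  i=4: a_4=7, p_4 = 7*513 + 229 = 3820, q_4 = 7*56 + 25 = 417.
  i=5: a_5=7, p_5 = 7*3820 + 513 = 27253, q_5 = 7*417 + 56 = 2975.
  i=6: a_6=9, p_6 = 9*27253 + 3820 = 249097, q_6 = 9*2975 + 417 = 27192.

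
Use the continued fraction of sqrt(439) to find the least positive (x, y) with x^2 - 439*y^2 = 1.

(x, y) = (440, 21)

First expand sqrt(439) as a continued fraction. With x_i = (sqrt(439) + m_i)/d_i and (m_0, d_0) = (0, 1): a_0 = floor(sqrt(439)) = 20, since 20^2 = 400 <= 439 < 441 = 21^2.
Iterate m_{i+1} = d_i*a_i - m_i, d_{i+1} = (439 - m_{i+1}^2)/d_i, a_{i+1} = floor((a_0 + m_{i+1})/d_{i+1}):
  m_1 = 1*20 - 0 = 20, d_1 = (439 - 20^2)/1 = 39/1 = 39, a_1 = floor((20 + 20)/39) = 1.
  m_2 = 39*1 - 20 = 19, d_2 = (439 - 19^2)/39 = 78/39 = 2, a_2 = floor((20 + 19)/2) = 19.
  m_3 = 2*19 - 19 = 19, d_3 = (439 - 19^2)/2 = 78/2 = 39, a_3 = floor((20 + 19)/39) = 1.
  m_4 = 39*1 - 19 = 20, d_4 = (439 - 20^2)/39 = 39/39 = 1, a_4 = floor((20 + 20)/1) = 40.
  m_5 = 1*40 - 20 = 20, d_5 = (439 - 20^2)/1 = 39/1 = 39: (m_5, d_5) = (m_1, d_1) = (20, 39), so from here the quotients repeat a_1, ..., a_4; the period length is 4.
So sqrt(439) = [20; (1, 19, 1, 40)] with period length k = 4.
k is even, so the fundamental solution of x^2 - 439y^2 = 1 is (p_{k-1}, q_{k-1}) = (p_3, q_3); compute convergents through index 3.
Convergents (p_i = a_i*p_{i-1} + p_{i-2}, q_i = a_i*q_{i-1} + q_{i-2} with p_{-2}=0, p_{-1}=1, q_{-2}=1, q_{-1}=0):
  i=0: a_0=20, p_0 = 20*1 + 0 = 20, q_0 = 20*0 + 1 = 1.
  i=1: a_1=1, p_1 = 1*20 + 1 = 21, q_1 = 1*1 + 0 = 1.
  i=2: a_2=19, p_2 = 19*21 + 20 = 419, q_2 = 19*1 + 1 = 20.
  i=3: a_3=1, p_3 = 1*419 + 21 = 440, q_3 = 1*20 + 1 = 21.
Check: 440^2 - 439*21^2 = 193600 - 193599 = 1, so (x, y) = (440, 21) solves the equation, and by the theorem it is the least positive solution.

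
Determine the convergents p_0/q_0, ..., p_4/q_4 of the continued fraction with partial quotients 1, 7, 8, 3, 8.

Using the convergent recurrence p_i = a_i*p_{i-1} + p_{i-2}, q_i = a_i*q_{i-1} + q_{i-2} with p_{-2}=0, p_{-1}=1, q_{-2}=1, q_{-1}=0:
  i=0: a_0=1, p_0 = 1*1 + 0 = 1, q_0 = 1*0 + 1 = 1.
  i=1: a_1=7, p_1 = 7*1 + 1 = 8, q_1 = 7*1 + 0 = 7.
  i=2: a_2=8, p_2 = 8*8 + 1 = 65, q_2 = 8*7 + 1 = 57.
  i=3: a_3=3, p_3 = 3*65 + 8 = 203, q_3 = 3*57 + 7 = 178.
  i=4: a_4=8, p_4 = 8*203 + 65 = 1689, q_4 = 8*178 + 57 = 1481.

1/1, 8/7, 65/57, 203/178, 1689/1481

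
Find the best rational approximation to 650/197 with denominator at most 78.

Expand x = 650/197 as a continued fraction with the Euclidean algorithm:
  650 = 3*197 + 59, so a_0 = 3.
  197 = 3*59 + 20, so a_1 = 3.
  59 = 2*20 + 19, so a_2 = 2.
  20 = 1*19 + 1, so a_3 = 1.
  19 = 19*1 + 0, so a_4 = 19.
so x = [3; 3, 2, 1, 19].
Convergents (p_i = a_i*p_{i-1} + p_{i-2}, q_i = a_i*q_{i-1} + q_{i-2} with p_{-2}=0, p_{-1}=1, q_{-2}=1, q_{-1}=0), until the denominator exceeds 78:
  i=0: a_0=3, p_0 = 3*1 + 0 = 3, q_0 = 3*0 + 1 = 1.
  i=1: a_1=3, p_1 = 3*3 + 1 = 10, q_1 = 3*1 + 0 = 3.
  i=2: a_2=2, p_2 = 2*10 + 3 = 23, q_2 = 2*3 + 1 = 7.
  i=3: a_3=1, p_3 = 1*23 + 10 = 33, q_3 = 1*7 + 3 = 10.
  i=4: a_4=19, p_4 = 19*33 + 23 = 650, q_4 = 19*10 + 7 = 197.
q_4 = 197 > 78, so the last convergent with denominator <= 78 is p_3/q_3 = 33/10.
The closest fraction with denominator <= 78 is either p_3/q_3 or the intermediate fraction (k*p_3 + p_2)/(k*q_3 + q_2) with the largest k >= 1 whose denominator stays <= 78; these approach x as k grows, and every other convergent or intermediate fraction in range is farther away.
Largest k: floor((78 - q_2)/q_3) = floor((78 - 7)/10) = 7.
That gives (7*33 + 23)/(7*10 + 7) = 254/77.
Compare the errors: |x - 33/10| = |650*10 - 33*197|/(197*10) = 1/1970, and |x - 254/77| = |650*77 - 254*197|/(197*77) = 12/15169.
Cross-multiplying, 1*15169 = 15169 < 23640 = 12*1970, so 1/1970 is smaller: the convergent 33/10 is closer to x than 254/77.

33/10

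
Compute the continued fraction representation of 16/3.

[5; 3]

Run the Euclidean algorithm on 16 and 3; the successive quotients are the partial quotients a_0, a_1, ... (each step inverts the fractional part left over by the previous one):
  16 = 5*3 + 1, so a_0 = 5.
  3 = 3*1 + 0, so a_1 = 3.
The remainder reaches 0 after 2 divisions, so the expansion has 2 partial quotients, read off in order.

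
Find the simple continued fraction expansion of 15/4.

[3; 1, 3]

Run the Euclidean algorithm on 15 and 4; the successive quotients are the partial quotients a_0, a_1, ... (each step inverts the fractional part left over by the previous one):
  15 = 3*4 + 3, so a_0 = 3.
  4 = 1*3 + 1, so a_1 = 1.
  3 = 3*1 + 0, so a_2 = 3.
The remainder reaches 0 after 3 divisions, so the expansion has 3 partial quotients, read off in order.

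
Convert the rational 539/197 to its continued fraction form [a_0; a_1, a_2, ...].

[2; 1, 2, 1, 3, 1, 2, 1, 2]

Run the Euclidean algorithm on 539 and 197; the successive quotients are the partial quotients a_0, a_1, ... (each step inverts the fractional part left over by the previous one):
  539 = 2*197 + 145, so a_0 = 2.
  197 = 1*145 + 52, so a_1 = 1.
  145 = 2*52 + 41, so a_2 = 2.
  52 = 1*41 + 11, so a_3 = 1.
  41 = 3*11 + 8, so a_4 = 3.
  11 = 1*8 + 3, so a_5 = 1.
  8 = 2*3 + 2, so a_6 = 2.
  3 = 1*2 + 1, so a_7 = 1.
  2 = 2*1 + 0, so a_8 = 2.
The remainder reaches 0 after 9 divisions, so the expansion has 9 partial quotients, read off in order.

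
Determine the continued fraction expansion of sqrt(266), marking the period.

Write x_i = (sqrt(266) + m_i)/d_i with (m_0, d_0) = (0, 1). a_0 = floor(sqrt(266)) = 16, since 16^2 = 256 <= 266 < 289 = 17^2.
Iterate m_{i+1} = d_i*a_i - m_i, d_{i+1} = (266 - m_{i+1}^2)/d_i, a_{i+1} = floor((a_0 + m_{i+1})/d_{i+1}):
  m_1 = 1*16 - 0 = 16, d_1 = (266 - 16^2)/1 = 10/1 = 10, a_1 = floor((16 + 16)/10) = 3.
  m_2 = 10*3 - 16 = 14, d_2 = (266 - 14^2)/10 = 70/10 = 7, a_2 = floor((16 + 14)/7) = 4.
  m_3 = 7*4 - 14 = 14, d_3 = (266 - 14^2)/7 = 70/7 = 10, a_3 = floor((16 + 14)/10) = 3.
  m_4 = 10*3 - 14 = 16, d_4 = (266 - 16^2)/10 = 10/10 = 1, a_4 = floor((16 + 16)/1) = 32.
  m_5 = 1*32 - 16 = 16, d_5 = (266 - 16^2)/1 = 10/1 = 10: (m_5, d_5) = (m_1, d_1) = (16, 10), so from here the quotients repeat a_1, ..., a_4; the period length is 4.
Hence the expansion of sqrt(266) is a_0 = 16 followed by the repeating block 3, 4, 3, 32 (period 4).

[16; (3, 4, 3, 32)]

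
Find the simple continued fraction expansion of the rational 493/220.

Run the Euclidean algorithm on 493 and 220; the successive quotients are the partial quotients a_0, a_1, ... (each step inverts the fractional part left over by the previous one):
  493 = 2*220 + 53, so a_0 = 2.
  220 = 4*53 + 8, so a_1 = 4.
  53 = 6*8 + 5, so a_2 = 6.
  8 = 1*5 + 3, so a_3 = 1.
  5 = 1*3 + 2, so a_4 = 1.
  3 = 1*2 + 1, so a_5 = 1.
  2 = 2*1 + 0, so a_6 = 2.
The remainder reaches 0 after 7 divisions, so the expansion has 7 partial quotients, read off in order.

[2; 4, 6, 1, 1, 1, 2]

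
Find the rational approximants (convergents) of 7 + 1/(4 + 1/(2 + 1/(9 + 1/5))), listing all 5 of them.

Using the convergent recurrence p_i = a_i*p_{i-1} + p_{i-2}, q_i = a_i*q_{i-1} + q_{i-2} with p_{-2}=0, p_{-1}=1, q_{-2}=1, q_{-1}=0:
  i=0: a_0=7, p_0 = 7*1 + 0 = 7, q_0 = 7*0 + 1 = 1.
  i=1: a_1=4, p_1 = 4*7 + 1 = 29, q_1 = 4*1 + 0 = 4.
  i=2: a_2=2, p_2 = 2*29 + 7 = 65, q_2 = 2*4 + 1 = 9.
  i=3: a_3=9, p_3 = 9*65 + 29 = 614, q_3 = 9*9 + 4 = 85.
  i=4: a_4=5, p_4 = 5*614 + 65 = 3135, q_4 = 5*85 + 9 = 434.

7/1, 29/4, 65/9, 614/85, 3135/434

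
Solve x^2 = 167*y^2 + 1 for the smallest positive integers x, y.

(x, y) = (168, 13)

First expand sqrt(167) as a continued fraction. With x_i = (sqrt(167) + m_i)/d_i and (m_0, d_0) = (0, 1): a_0 = floor(sqrt(167)) = 12, since 12^2 = 144 <= 167 < 169 = 13^2.
Iterate m_{i+1} = d_i*a_i - m_i, d_{i+1} = (167 - m_{i+1}^2)/d_i, a_{i+1} = floor((a_0 + m_{i+1})/d_{i+1}):
  m_1 = 1*12 - 0 = 12, d_1 = (167 - 12^2)/1 = 23/1 = 23, a_1 = floor((12 + 12)/23) = 1.
  m_2 = 23*1 - 12 = 11, d_2 = (167 - 11^2)/23 = 46/23 = 2, a_2 = floor((12 + 11)/2) = 11.
  m_3 = 2*11 - 11 = 11, d_3 = (167 - 11^2)/2 = 46/2 = 23, a_3 = floor((12 + 11)/23) = 1.
  m_4 = 23*1 - 11 = 12, d_4 = (167 - 12^2)/23 = 23/23 = 1, a_4 = floor((12 + 12)/1) = 24.
  m_5 = 1*24 - 12 = 12, d_5 = (167 - 12^2)/1 = 23/1 = 23: (m_5, d_5) = (m_1, d_1) = (12, 23), so from here the quotients repeat a_1, ..., a_4; the period length is 4.
So sqrt(167) = [12; (1, 11, 1, 24)] with period length k = 4.
k is even, so the fundamental solution of x^2 - 167y^2 = 1 is (p_{k-1}, q_{k-1}) = (p_3, q_3); compute convergents through index 3.
Convergents (p_i = a_i*p_{i-1} + p_{i-2}, q_i = a_i*q_{i-1} + q_{i-2} with p_{-2}=0, p_{-1}=1, q_{-2}=1, q_{-1}=0):
  i=0: a_0=12, p_0 = 12*1 + 0 = 12, q_0 = 12*0 + 1 = 1.
  i=1: a_1=1, p_1 = 1*12 + 1 = 13, q_1 = 1*1 + 0 = 1.
  i=2: a_2=11, p_2 = 11*13 + 12 = 155, q_2 = 11*1 + 1 = 12.
  i=3: a_3=1, p_3 = 1*155 + 13 = 168, q_3 = 1*12 + 1 = 13.
Check: 168^2 - 167*13^2 = 28224 - 28223 = 1, so (x, y) = (168, 13) solves the equation, and by the theorem it is the least positive solution.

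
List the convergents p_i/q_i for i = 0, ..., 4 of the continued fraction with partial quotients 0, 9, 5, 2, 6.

Using the convergent recurrence p_i = a_i*p_{i-1} + p_{i-2}, q_i = a_i*q_{i-1} + q_{i-2} with p_{-2}=0, p_{-1}=1, q_{-2}=1, q_{-1}=0:
  i=0: a_0=0, p_0 = 0*1 + 0 = 0, q_0 = 0*0 + 1 = 1.
  i=1: a_1=9, p_1 = 9*0 + 1 = 1, q_1 = 9*1 + 0 = 9.
  i=2: a_2=5, p_2 = 5*1 + 0 = 5, q_2 = 5*9 + 1 = 46.
  i=3: a_3=2, p_3 = 2*5 + 1 = 11, q_3 = 2*46 + 9 = 101.
  i=4: a_4=6, p_4 = 6*11 + 5 = 71, q_4 = 6*101 + 46 = 652.

0/1, 1/9, 5/46, 11/101, 71/652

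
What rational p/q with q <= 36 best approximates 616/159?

Expand x = 616/159 as a continued fraction with the Euclidean algorithm:
  616 = 3*159 + 139, so a_0 = 3.
  159 = 1*139 + 20, so a_1 = 1.
  139 = 6*20 + 19, so a_2 = 6.
  20 = 1*19 + 1, so a_3 = 1.
  19 = 19*1 + 0, so a_4 = 19.
so x = [3; 1, 6, 1, 19].
Convergents (p_i = a_i*p_{i-1} + p_{i-2}, q_i = a_i*q_{i-1} + q_{i-2} with p_{-2}=0, p_{-1}=1, q_{-2}=1, q_{-1}=0), until the denominator exceeds 36:
  i=0: a_0=3, p_0 = 3*1 + 0 = 3, q_0 = 3*0 + 1 = 1.
  i=1: a_1=1, p_1 = 1*3 + 1 = 4, q_1 = 1*1 + 0 = 1.
  i=2: a_2=6, p_2 = 6*4 + 3 = 27, q_2 = 6*1 + 1 = 7.
  i=3: a_3=1, p_3 = 1*27 + 4 = 31, q_3 = 1*7 + 1 = 8.
  i=4: a_4=19, p_4 = 19*31 + 27 = 616, q_4 = 19*8 + 7 = 159.
q_4 = 159 > 36, so the last convergent with denominator <= 36 is p_3/q_3 = 31/8.
The closest fraction with denominator <= 36 is either p_3/q_3 or the intermediate fraction (k*p_3 + p_2)/(k*q_3 + q_2) with the largest k >= 1 whose denominator stays <= 36; these approach x as k grows, and every other convergent or intermediate fraction in range is farther away.
Largest k: floor((36 - q_2)/q_3) = floor((36 - 7)/8) = 3.
That gives (3*31 + 27)/(3*8 + 7) = 120/31.
Compare the errors: |x - 31/8| = |616*8 - 31*159|/(159*8) = 1/1272, and |x - 120/31| = |616*31 - 120*159|/(159*31) = 16/4929.
Cross-multiplying, 1*4929 = 4929 < 20352 = 16*1272, so 1/1272 is smaller: the convergent 31/8 is closer to x than 120/31.

31/8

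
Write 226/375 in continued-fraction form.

[0; 1, 1, 1, 1, 14, 2, 2]

Run the Euclidean algorithm on 226 and 375; the successive quotients are the partial quotients a_0, a_1, ... (each step inverts the fractional part left over by the previous one):
  226 = 0*375 + 226, so a_0 = 0.
  375 = 1*226 + 149, so a_1 = 1.
  226 = 1*149 + 77, so a_2 = 1.
  149 = 1*77 + 72, so a_3 = 1.
  77 = 1*72 + 5, so a_4 = 1.
  72 = 14*5 + 2, so a_5 = 14.
  5 = 2*2 + 1, so a_6 = 2.
  2 = 2*1 + 0, so a_7 = 2.
The remainder reaches 0 after 8 divisions, so the expansion has 8 partial quotients, read off in order.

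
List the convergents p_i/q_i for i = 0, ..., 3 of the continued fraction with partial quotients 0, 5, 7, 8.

0/1, 1/5, 7/36, 57/293

Using the convergent recurrence p_i = a_i*p_{i-1} + p_{i-2}, q_i = a_i*q_{i-1} + q_{i-2} with p_{-2}=0, p_{-1}=1, q_{-2}=1, q_{-1}=0:
  i=0: a_0=0, p_0 = 0*1 + 0 = 0, q_0 = 0*0 + 1 = 1.
  i=1: a_1=5, p_1 = 5*0 + 1 = 1, q_1 = 5*1 + 0 = 5.
  i=2: a_2=7, p_2 = 7*1 + 0 = 7, q_2 = 7*5 + 1 = 36.
  i=3: a_3=8, p_3 = 8*7 + 1 = 57, q_3 = 8*36 + 5 = 293.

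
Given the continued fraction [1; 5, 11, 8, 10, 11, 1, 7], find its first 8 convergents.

1/1, 6/5, 67/56, 542/453, 5487/4586, 60899/50899, 66386/55485, 525601/439294

Using the convergent recurrence p_i = a_i*p_{i-1} + p_{i-2}, q_i = a_i*q_{i-1} + q_{i-2} with p_{-2}=0, p_{-1}=1, q_{-2}=1, q_{-1}=0:
  i=0: a_0=1, p_0 = 1*1 + 0 = 1, q_0 = 1*0 + 1 = 1.
  i=1: a_1=5, p_1 = 5*1 + 1 = 6, q_1 = 5*1 + 0 = 5.
  i=2: a_2=11, p_2 = 11*6 + 1 = 67, q_2 = 11*5 + 1 = 56.
  i=3: a_3=8, p_3 = 8*67 + 6 = 542, q_3 = 8*56 + 5 = 453.
  i=4: a_4=10, p_4 = 10*542 + 67 = 5487, q_4 = 10*453 + 56 = 4586.
  i=5: a_5=11, p_5 = 11*5487 + 542 = 60899, q_5 = 11*4586 + 453 = 50899.
  i=6: a_6=1, p_6 = 1*60899 + 5487 = 66386, q_6 = 1*50899 + 4586 = 55485.
  i=7: a_7=7, p_7 = 7*66386 + 60899 = 525601, q_7 = 7*55485 + 50899 = 439294.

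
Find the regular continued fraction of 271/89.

Run the Euclidean algorithm on 271 and 89; the successive quotients are the partial quotients a_0, a_1, ... (each step inverts the fractional part left over by the previous one):
  271 = 3*89 + 4, so a_0 = 3.
  89 = 22*4 + 1, so a_1 = 22.
  4 = 4*1 + 0, so a_2 = 4.
The remainder reaches 0 after 3 divisions, so the expansion has 3 partial quotients, read off in order.

[3; 22, 4]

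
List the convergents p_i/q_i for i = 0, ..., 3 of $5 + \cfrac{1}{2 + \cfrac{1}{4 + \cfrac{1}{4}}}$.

Using the convergent recurrence p_i = a_i*p_{i-1} + p_{i-2}, q_i = a_i*q_{i-1} + q_{i-2} with p_{-2}=0, p_{-1}=1, q_{-2}=1, q_{-1}=0:
  i=0: a_0=5, p_0 = 5*1 + 0 = 5, q_0 = 5*0 + 1 = 1.
  i=1: a_1=2, p_1 = 2*5 + 1 = 11, q_1 = 2*1 + 0 = 2.
  i=2: a_2=4, p_2 = 4*11 + 5 = 49, q_2 = 4*2 + 1 = 9.
  i=3: a_3=4, p_3 = 4*49 + 11 = 207, q_3 = 4*9 + 2 = 38.

5/1, 11/2, 49/9, 207/38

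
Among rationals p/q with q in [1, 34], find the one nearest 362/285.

33/26

Expand x = 362/285 as a continued fraction with the Euclidean algorithm:
  362 = 1*285 + 77, so a_0 = 1.
  285 = 3*77 + 54, so a_1 = 3.
  77 = 1*54 + 23, so a_2 = 1.
  54 = 2*23 + 8, so a_3 = 2.
  23 = 2*8 + 7, so a_4 = 2.
  8 = 1*7 + 1, so a_5 = 1.
  7 = 7*1 + 0, so a_6 = 7.
so x = [1; 3, 1, 2, 2, 1, 7].
Convergents (p_i = a_i*p_{i-1} + p_{i-2}, q_i = a_i*q_{i-1} + q_{i-2} with p_{-2}=0, p_{-1}=1, q_{-2}=1, q_{-1}=0), until the denominator exceeds 34:
  i=0: a_0=1, p_0 = 1*1 + 0 = 1, q_0 = 1*0 + 1 = 1.
  i=1: a_1=3, p_1 = 3*1 + 1 = 4, q_1 = 3*1 + 0 = 3.
  i=2: a_2=1, p_2 = 1*4 + 1 = 5, q_2 = 1*3 + 1 = 4.
  i=3: a_3=2, p_3 = 2*5 + 4 = 14, q_3 = 2*4 + 3 = 11.
  i=4: a_4=2, p_4 = 2*14 + 5 = 33, q_4 = 2*11 + 4 = 26.
  i=5: a_5=1, p_5 = 1*33 + 14 = 47, q_5 = 1*26 + 11 = 37.
q_5 = 37 > 34, so the last convergent with denominator <= 34 is p_4/q_4 = 33/26.
The closest fraction with denominator <= 34 is either p_4/q_4 or the intermediate fraction (k*p_4 + p_3)/(k*q_4 + q_3) with the largest k >= 1 whose denominator stays <= 34; these approach x as k grows, and every other convergent or intermediate fraction in range is farther away.
Largest k: floor((34 - q_3)/q_4) = floor((34 - 11)/26) = 0.
Since k = 0, no intermediate fraction beyond p_4/q_4 has denominator <= 34, so the convergent 33/26 is the closest (its error is |362*26 - 33*285|/(285*26) = 7/7410).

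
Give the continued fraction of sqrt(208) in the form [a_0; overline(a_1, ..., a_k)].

[14; overline(2, 2, 1, 2, 2, 28)]

Write x_i = (sqrt(208) + m_i)/d_i with (m_0, d_0) = (0, 1). a_0 = floor(sqrt(208)) = 14, since 14^2 = 196 <= 208 < 225 = 15^2.
Iterate m_{i+1} = d_i*a_i - m_i, d_{i+1} = (208 - m_{i+1}^2)/d_i, a_{i+1} = floor((a_0 + m_{i+1})/d_{i+1}):
  m_1 = 1*14 - 0 = 14, d_1 = (208 - 14^2)/1 = 12/1 = 12, a_1 = floor((14 + 14)/12) = 2.
  m_2 = 12*2 - 14 = 10, d_2 = (208 - 10^2)/12 = 108/12 = 9, a_2 = floor((14 + 10)/9) = 2.
  m_3 = 9*2 - 10 = 8, d_3 = (208 - 8^2)/9 = 144/9 = 16, a_3 = floor((14 + 8)/16) = 1.
  m_4 = 16*1 - 8 = 8, d_4 = (208 - 8^2)/16 = 144/16 = 9, a_4 = floor((14 + 8)/9) = 2.
  m_5 = 9*2 - 8 = 10, d_5 = (208 - 10^2)/9 = 108/9 = 12, a_5 = floor((14 + 10)/12) = 2.
  m_6 = 12*2 - 10 = 14, d_6 = (208 - 14^2)/12 = 12/12 = 1, a_6 = floor((14 + 14)/1) = 28.
  m_7 = 1*28 - 14 = 14, d_7 = (208 - 14^2)/1 = 12/1 = 12: (m_7, d_7) = (m_1, d_1) = (14, 12), so from here the quotients repeat a_1, ..., a_6; the period length is 6.
Hence the expansion of sqrt(208) is a_0 = 14 followed by the repeating block 2, 2, 1, 2, 2, 28 (period 6).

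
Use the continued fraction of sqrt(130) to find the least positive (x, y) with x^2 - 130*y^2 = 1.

First expand sqrt(130) as a continued fraction. With x_i = (sqrt(130) + m_i)/d_i and (m_0, d_0) = (0, 1): a_0 = floor(sqrt(130)) = 11, since 11^2 = 121 <= 130 < 144 = 12^2.
Iterate m_{i+1} = d_i*a_i - m_i, d_{i+1} = (130 - m_{i+1}^2)/d_i, a_{i+1} = floor((a_0 + m_{i+1})/d_{i+1}):
  m_1 = 1*11 - 0 = 11, d_1 = (130 - 11^2)/1 = 9/1 = 9, a_1 = floor((11 + 11)/9) = 2.
  m_2 = 9*2 - 11 = 7, d_2 = (130 - 7^2)/9 = 81/9 = 9, a_2 = floor((11 + 7)/9) = 2.
  m_3 = 9*2 - 7 = 11, d_3 = (130 - 11^2)/9 = 9/9 = 1, a_3 = floor((11 + 11)/1) = 22.
  m_4 = 1*22 - 11 = 11, d_4 = (130 - 11^2)/1 = 9/1 = 9: (m_4, d_4) = (m_1, d_1) = (11, 9), so from here the quotients repeat a_1, ..., a_3; the period length is 3.
So sqrt(130) = [11; (2, 2, 22)] with period length k = 3.
k is odd, so (p_{k-1}, q_{k-1}) only solves x^2 - 130y^2 = -1 and the fundamental solution of x^2 - 130y^2 = 1 is (p_{2k-1}, q_{2k-1}) = (p_5, q_5); compute convergents through index 5, running through the period twice.
Convergents (p_i = a_i*p_{i-1} + p_{i-2}, q_i = a_i*q_{i-1} + q_{i-2} with p_{-2}=0, p_{-1}=1, q_{-2}=1, q_{-1}=0):
  i=0: a_0=11, p_0 = 11*1 + 0 = 11, q_0 = 11*0 + 1 = 1.
  i=1: a_1=2, p_1 = 2*11 + 1 = 23, q_1 = 2*1 + 0 = 2.
  i=2: a_2=2, p_2 = 2*23 + 11 = 57, q_2 = 2*2 + 1 = 5.
  i=3: a_3=22, p_3 = 22*57 + 23 = 1277, q_3 = 22*5 + 2 = 112.
  i=4: a_4=2, p_4 = 2*1277 + 57 = 2611, q_4 = 2*112 + 5 = 229.
  i=5: a_5=2, p_5 = 2*2611 + 1277 = 6499, q_5 = 2*229 + 112 = 570.
Indeed p_2^2 - 130*q_2^2 = 3249 - 3250 = -1, not +1.
Check: 6499^2 - 130*570^2 = 42237001 - 42237000 = 1, so (x, y) = (6499, 570) solves the equation, and by the theorem it is the least positive solution.

(x, y) = (6499, 570)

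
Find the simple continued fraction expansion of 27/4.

Run the Euclidean algorithm on 27 and 4; the successive quotients are the partial quotients a_0, a_1, ... (each step inverts the fractional part left over by the previous one):
  27 = 6*4 + 3, so a_0 = 6.
  4 = 1*3 + 1, so a_1 = 1.
  3 = 3*1 + 0, so a_2 = 3.
The remainder reaches 0 after 3 divisions, so the expansion has 3 partial quotients, read off in order.

[6; 1, 3]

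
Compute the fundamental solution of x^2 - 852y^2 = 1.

First expand sqrt(852) as a continued fraction. With x_i = (sqrt(852) + m_i)/d_i and (m_0, d_0) = (0, 1): a_0 = floor(sqrt(852)) = 29, since 29^2 = 841 <= 852 < 900 = 30^2.
Iterate m_{i+1} = d_i*a_i - m_i, d_{i+1} = (852 - m_{i+1}^2)/d_i, a_{i+1} = floor((a_0 + m_{i+1})/d_{i+1}):
  m_1 = 1*29 - 0 = 29, d_1 = (852 - 29^2)/1 = 11/1 = 11, a_1 = floor((29 + 29)/11) = 5.
  m_2 = 11*5 - 29 = 26, d_2 = (852 - 26^2)/11 = 176/11 = 16, a_2 = floor((29 + 26)/16) = 3.
  m_3 = 16*3 - 26 = 22, d_3 = (852 - 22^2)/16 = 368/16 = 23, a_3 = floor((29 + 22)/23) = 2.
  m_4 = 23*2 - 22 = 24, d_4 = (852 - 24^2)/23 = 276/23 = 12, a_4 = floor((29 + 24)/12) = 4.
  m_5 = 12*4 - 24 = 24, d_5 = (852 - 24^2)/12 = 276/12 = 23, a_5 = floor((29 + 24)/23) = 2.
  m_6 = 23*2 - 24 = 22, d_6 = (852 - 22^2)/23 = 368/23 = 16, a_6 = floor((29 + 22)/16) = 3.
  m_7 = 16*3 - 22 = 26, d_7 = (852 - 26^2)/16 = 176/16 = 11, a_7 = floor((29 + 26)/11) = 5.
  m_8 = 11*5 - 26 = 29, d_8 = (852 - 29^2)/11 = 11/11 = 1, a_8 = floor((29 + 29)/1) = 58.
  m_9 = 1*58 - 29 = 29, d_9 = (852 - 29^2)/1 = 11/1 = 11: (m_9, d_9) = (m_1, d_1) = (29, 11), so from here the quotients repeat a_1, ..., a_8; the period length is 8.
So sqrt(852) = [29; (5, 3, 2, 4, 2, 3, 5, 58)] with period length k = 8.
k is even, so the fundamental solution of x^2 - 852y^2 = 1 is (p_{k-1}, q_{k-1}) = (p_7, q_7); compute convergents through index 7.
Convergents (p_i = a_i*p_{i-1} + p_{i-2}, q_i = a_i*q_{i-1} + q_{i-2} with p_{-2}=0, p_{-1}=1, q_{-2}=1, q_{-1}=0):
  i=0: a_0=29, p_0 = 29*1 + 0 = 29, q_0 = 29*0 + 1 = 1.
  i=1: a_1=5, p_1 = 5*29 + 1 = 146, q_1 = 5*1 + 0 = 5.
  i=2: a_2=3, p_2 = 3*146 + 29 = 467, q_2 = 3*5 + 1 = 16.
  i=3: a_3=2, p_3 = 2*467 + 146 = 1080, q_3 = 2*16 + 5 = 37.
  i=4: a_4=4, p_4 = 4*1080 + 467 = 4787, q_4 = 4*37 + 16 = 164.
  i=5: a_5=2, p_5 = 2*4787 + 1080 = 10654, q_5 = 2*164 + 37 = 365.
  i=6: a_6=3, p_6 = 3*10654 + 4787 = 36749, q_6 = 3*365 + 164 = 1259.
  i=7: a_7=5, p_7 = 5*36749 + 10654 = 194399, q_7 = 5*1259 + 365 = 6660.
Check: 194399^2 - 852*6660^2 = 37790971201 - 37790971200 = 1, so (x, y) = (194399, 6660) solves the equation, and by the theorem it is the least positive solution.

(x, y) = (194399, 6660)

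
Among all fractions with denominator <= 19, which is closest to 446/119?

Expand x = 446/119 as a continued fraction with the Euclidean algorithm:
  446 = 3*119 + 89, so a_0 = 3.
  119 = 1*89 + 30, so a_1 = 1.
  89 = 2*30 + 29, so a_2 = 2.
  30 = 1*29 + 1, so a_3 = 1.
  29 = 29*1 + 0, so a_4 = 29.
so x = [3; 1, 2, 1, 29].
Convergents (p_i = a_i*p_{i-1} + p_{i-2}, q_i = a_i*q_{i-1} + q_{i-2} with p_{-2}=0, p_{-1}=1, q_{-2}=1, q_{-1}=0), until the denominator exceeds 19:
  i=0: a_0=3, p_0 = 3*1 + 0 = 3, q_0 = 3*0 + 1 = 1.
  i=1: a_1=1, p_1 = 1*3 + 1 = 4, q_1 = 1*1 + 0 = 1.
  i=2: a_2=2, p_2 = 2*4 + 3 = 11, q_2 = 2*1 + 1 = 3.
  i=3: a_3=1, p_3 = 1*11 + 4 = 15, q_3 = 1*3 + 1 = 4.
  i=4: a_4=29, p_4 = 29*15 + 11 = 446, q_4 = 29*4 + 3 = 119.
q_4 = 119 > 19, so the last convergent with denominator <= 19 is p_3/q_3 = 15/4.
The closest fraction with denominator <= 19 is either p_3/q_3 or the intermediate fraction (k*p_3 + p_2)/(k*q_3 + q_2) with the largest k >= 1 whose denominator stays <= 19; these approach x as k grows, and every other convergent or intermediate fraction in range is farther away.
Largest k: floor((19 - q_2)/q_3) = floor((19 - 3)/4) = 4.
That gives (4*15 + 11)/(4*4 + 3) = 71/19.
Compare the errors: |x - 15/4| = |446*4 - 15*119|/(119*4) = 1/476, and |x - 71/19| = |446*19 - 71*119|/(119*19) = 25/2261.
Cross-multiplying, 1*2261 = 2261 < 11900 = 25*476, so 1/476 is smaller: the convergent 15/4 is closer to x than 71/19.

15/4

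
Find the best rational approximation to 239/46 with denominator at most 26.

135/26

Expand x = 239/46 as a continued fraction with the Euclidean algorithm:
  239 = 5*46 + 9, so a_0 = 5.
  46 = 5*9 + 1, so a_1 = 5.
  9 = 9*1 + 0, so a_2 = 9.
so x = [5; 5, 9].
Convergents (p_i = a_i*p_{i-1} + p_{i-2}, q_i = a_i*q_{i-1} + q_{i-2} with p_{-2}=0, p_{-1}=1, q_{-2}=1, q_{-1}=0), until the denominator exceeds 26:
  i=0: a_0=5, p_0 = 5*1 + 0 = 5, q_0 = 5*0 + 1 = 1.
  i=1: a_1=5, p_1 = 5*5 + 1 = 26, q_1 = 5*1 + 0 = 5.
  i=2: a_2=9, p_2 = 9*26 + 5 = 239, q_2 = 9*5 + 1 = 46.
q_2 = 46 > 26, so the last convergent with denominator <= 26 is p_1/q_1 = 26/5.
The closest fraction with denominator <= 26 is either p_1/q_1 or the intermediate fraction (k*p_1 + p_0)/(k*q_1 + q_0) with the largest k >= 1 whose denominator stays <= 26; these approach x as k grows, and every other convergent or intermediate fraction in range is farther away.
Largest k: floor((26 - q_0)/q_1) = floor((26 - 1)/5) = 5.
That gives (5*26 + 5)/(5*5 + 1) = 135/26.
Compare the errors: |x - 26/5| = |239*5 - 26*46|/(46*5) = 1/230, and |x - 135/26| = |239*26 - 135*46|/(46*26) = 4/1196.
Cross-multiplying, 4*230 = 920 < 1196 = 1*1196, so 4/1196 is smaller: the intermediate fraction 135/26 is closer to x than 26/5.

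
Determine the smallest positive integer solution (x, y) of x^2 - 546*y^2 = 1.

First expand sqrt(546) as a continued fraction. With x_i = (sqrt(546) + m_i)/d_i and (m_0, d_0) = (0, 1): a_0 = floor(sqrt(546)) = 23, since 23^2 = 529 <= 546 < 576 = 24^2.
Iterate m_{i+1} = d_i*a_i - m_i, d_{i+1} = (546 - m_{i+1}^2)/d_i, a_{i+1} = floor((a_0 + m_{i+1})/d_{i+1}):
  m_1 = 1*23 - 0 = 23, d_1 = (546 - 23^2)/1 = 17/1 = 17, a_1 = floor((23 + 23)/17) = 2.
  m_2 = 17*2 - 23 = 11, d_2 = (546 - 11^2)/17 = 425/17 = 25, a_2 = floor((23 + 11)/25) = 1.
  m_3 = 25*1 - 11 = 14, d_3 = (546 - 14^2)/25 = 350/25 = 14, a_3 = floor((23 + 14)/14) = 2.
  m_4 = 14*2 - 14 = 14, d_4 = (546 - 14^2)/14 = 350/14 = 25, a_4 = floor((23 + 14)/25) = 1.
  m_5 = 25*1 - 14 = 11, d_5 = (546 - 11^2)/25 = 425/25 = 17, a_5 = floor((23 + 11)/17) = 2.
  m_6 = 17*2 - 11 = 23, d_6 = (546 - 23^2)/17 = 17/17 = 1, a_6 = floor((23 + 23)/1) = 46.
  m_7 = 1*46 - 23 = 23, d_7 = (546 - 23^2)/1 = 17/1 = 17: (m_7, d_7) = (m_1, d_1) = (23, 17), so from here the quotients repeat a_1, ..., a_6; the period length is 6.
So sqrt(546) = [23; (2, 1, 2, 1, 2, 46)] with period length k = 6.
k is even, so the fundamental solution of x^2 - 546y^2 = 1 is (p_{k-1}, q_{k-1}) = (p_5, q_5); compute convergents through index 5.
Convergents (p_i = a_i*p_{i-1} + p_{i-2}, q_i = a_i*q_{i-1} + q_{i-2} with p_{-2}=0, p_{-1}=1, q_{-2}=1, q_{-1}=0):
  i=0: a_0=23, p_0 = 23*1 + 0 = 23, q_0 = 23*0 + 1 = 1.
  i=1: a_1=2, p_1 = 2*23 + 1 = 47, q_1 = 2*1 + 0 = 2.
  i=2: a_2=1, p_2 = 1*47 + 23 = 70, q_2 = 1*2 + 1 = 3.
  i=3: a_3=2, p_3 = 2*70 + 47 = 187, q_3 = 2*3 + 2 = 8.
  i=4: a_4=1, p_4 = 1*187 + 70 = 257, q_4 = 1*8 + 3 = 11.
  i=5: a_5=2, p_5 = 2*257 + 187 = 701, q_5 = 2*11 + 8 = 30.
Check: 701^2 - 546*30^2 = 491401 - 491400 = 1, so (x, y) = (701, 30) solves the equation, and by the theorem it is the least positive solution.

(x, y) = (701, 30)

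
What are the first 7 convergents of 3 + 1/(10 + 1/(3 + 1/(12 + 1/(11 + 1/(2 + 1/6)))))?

3/1, 31/10, 96/31, 1183/382, 13109/4233, 27401/8848, 177515/57321

Using the convergent recurrence p_i = a_i*p_{i-1} + p_{i-2}, q_i = a_i*q_{i-1} + q_{i-2} with p_{-2}=0, p_{-1}=1, q_{-2}=1, q_{-1}=0:
  i=0: a_0=3, p_0 = 3*1 + 0 = 3, q_0 = 3*0 + 1 = 1.
  i=1: a_1=10, p_1 = 10*3 + 1 = 31, q_1 = 10*1 + 0 = 10.
  i=2: a_2=3, p_2 = 3*31 + 3 = 96, q_2 = 3*10 + 1 = 31.
  i=3: a_3=12, p_3 = 12*96 + 31 = 1183, q_3 = 12*31 + 10 = 382.
  i=4: a_4=11, p_4 = 11*1183 + 96 = 13109, q_4 = 11*382 + 31 = 4233.
  i=5: a_5=2, p_5 = 2*13109 + 1183 = 27401, q_5 = 2*4233 + 382 = 8848.
  i=6: a_6=6, p_6 = 6*27401 + 13109 = 177515, q_6 = 6*8848 + 4233 = 57321.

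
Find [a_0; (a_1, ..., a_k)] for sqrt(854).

[29; (4, 2, 11, 4, 11, 2, 4, 58)]

Write x_i = (sqrt(854) + m_i)/d_i with (m_0, d_0) = (0, 1). a_0 = floor(sqrt(854)) = 29, since 29^2 = 841 <= 854 < 900 = 30^2.
Iterate m_{i+1} = d_i*a_i - m_i, d_{i+1} = (854 - m_{i+1}^2)/d_i, a_{i+1} = floor((a_0 + m_{i+1})/d_{i+1}):
  m_1 = 1*29 - 0 = 29, d_1 = (854 - 29^2)/1 = 13/1 = 13, a_1 = floor((29 + 29)/13) = 4.
  m_2 = 13*4 - 29 = 23, d_2 = (854 - 23^2)/13 = 325/13 = 25, a_2 = floor((29 + 23)/25) = 2.
  m_3 = 25*2 - 23 = 27, d_3 = (854 - 27^2)/25 = 125/25 = 5, a_3 = floor((29 + 27)/5) = 11.
  m_4 = 5*11 - 27 = 28, d_4 = (854 - 28^2)/5 = 70/5 = 14, a_4 = floor((29 + 28)/14) = 4.
  m_5 = 14*4 - 28 = 28, d_5 = (854 - 28^2)/14 = 70/14 = 5, a_5 = floor((29 + 28)/5) = 11.
  m_6 = 5*11 - 28 = 27, d_6 = (854 - 27^2)/5 = 125/5 = 25, a_6 = floor((29 + 27)/25) = 2.
  m_7 = 25*2 - 27 = 23, d_7 = (854 - 23^2)/25 = 325/25 = 13, a_7 = floor((29 + 23)/13) = 4.
  m_8 = 13*4 - 23 = 29, d_8 = (854 - 29^2)/13 = 13/13 = 1, a_8 = floor((29 + 29)/1) = 58.
  m_9 = 1*58 - 29 = 29, d_9 = (854 - 29^2)/1 = 13/1 = 13: (m_9, d_9) = (m_1, d_1) = (29, 13), so from here the quotients repeat a_1, ..., a_8; the period length is 8.
Hence the expansion of sqrt(854) is a_0 = 29 followed by the repeating block 4, 2, 11, 4, 11, 2, 4, 58 (period 8).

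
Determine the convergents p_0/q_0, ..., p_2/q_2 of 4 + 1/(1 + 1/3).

4/1, 5/1, 19/4

Using the convergent recurrence p_i = a_i*p_{i-1} + p_{i-2}, q_i = a_i*q_{i-1} + q_{i-2} with p_{-2}=0, p_{-1}=1, q_{-2}=1, q_{-1}=0:
  i=0: a_0=4, p_0 = 4*1 + 0 = 4, q_0 = 4*0 + 1 = 1.
  i=1: a_1=1, p_1 = 1*4 + 1 = 5, q_1 = 1*1 + 0 = 1.
  i=2: a_2=3, p_2 = 3*5 + 4 = 19, q_2 = 3*1 + 1 = 4.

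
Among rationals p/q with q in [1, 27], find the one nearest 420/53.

Expand x = 420/53 as a continued fraction with the Euclidean algorithm:
  420 = 7*53 + 49, so a_0 = 7.
  53 = 1*49 + 4, so a_1 = 1.
  49 = 12*4 + 1, so a_2 = 12.
  4 = 4*1 + 0, so a_3 = 4.
so x = [7; 1, 12, 4].
Convergents (p_i = a_i*p_{i-1} + p_{i-2}, q_i = a_i*q_{i-1} + q_{i-2} with p_{-2}=0, p_{-1}=1, q_{-2}=1, q_{-1}=0), until the denominator exceeds 27:
  i=0: a_0=7, p_0 = 7*1 + 0 = 7, q_0 = 7*0 + 1 = 1.
  i=1: a_1=1, p_1 = 1*7 + 1 = 8, q_1 = 1*1 + 0 = 1.
  i=2: a_2=12, p_2 = 12*8 + 7 = 103, q_2 = 12*1 + 1 = 13.
  i=3: a_3=4, p_3 = 4*103 + 8 = 420, q_3 = 4*13 + 1 = 53.
q_3 = 53 > 27, so the last convergent with denominator <= 27 is p_2/q_2 = 103/13.
The closest fraction with denominator <= 27 is either p_2/q_2 or the intermediate fraction (k*p_2 + p_1)/(k*q_2 + q_1) with the largest k >= 1 whose denominator stays <= 27; these approach x as k grows, and every other convergent or intermediate fraction in range is farther away.
Largest k: floor((27 - q_1)/q_2) = floor((27 - 1)/13) = 2.
That gives (2*103 + 8)/(2*13 + 1) = 214/27.
Compare the errors: |x - 103/13| = |420*13 - 103*53|/(53*13) = 1/689, and |x - 214/27| = |420*27 - 214*53|/(53*27) = 2/1431.
Cross-multiplying, 2*689 = 1378 < 1431 = 1*1431, so 2/1431 is smaller: the intermediate fraction 214/27 is closer to x than 103/13.

214/27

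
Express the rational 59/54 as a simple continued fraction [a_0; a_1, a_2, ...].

[1; 10, 1, 4]

Run the Euclidean algorithm on 59 and 54; the successive quotients are the partial quotients a_0, a_1, ... (each step inverts the fractional part left over by the previous one):
  59 = 1*54 + 5, so a_0 = 1.
  54 = 10*5 + 4, so a_1 = 10.
  5 = 1*4 + 1, so a_2 = 1.
  4 = 4*1 + 0, so a_3 = 4.
The remainder reaches 0 after 4 divisions, so the expansion has 4 partial quotients, read off in order.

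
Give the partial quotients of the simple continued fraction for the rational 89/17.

[5; 4, 4]

Run the Euclidean algorithm on 89 and 17; the successive quotients are the partial quotients a_0, a_1, ... (each step inverts the fractional part left over by the previous one):
  89 = 5*17 + 4, so a_0 = 5.
  17 = 4*4 + 1, so a_1 = 4.
  4 = 4*1 + 0, so a_2 = 4.
The remainder reaches 0 after 3 divisions, so the expansion has 3 partial quotients, read off in order.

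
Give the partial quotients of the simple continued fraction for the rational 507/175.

[2; 1, 8, 1, 2, 1, 1, 2]

Run the Euclidean algorithm on 507 and 175; the successive quotients are the partial quotients a_0, a_1, ... (each step inverts the fractional part left over by the previous one):
  507 = 2*175 + 157, so a_0 = 2.
  175 = 1*157 + 18, so a_1 = 1.
  157 = 8*18 + 13, so a_2 = 8.
  18 = 1*13 + 5, so a_3 = 1.
  13 = 2*5 + 3, so a_4 = 2.
  5 = 1*3 + 2, so a_5 = 1.
  3 = 1*2 + 1, so a_6 = 1.
  2 = 2*1 + 0, so a_7 = 2.
The remainder reaches 0 after 8 divisions, so the expansion has 8 partial quotients, read off in order.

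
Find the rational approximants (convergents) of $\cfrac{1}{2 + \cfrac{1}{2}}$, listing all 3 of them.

0/1, 1/2, 2/5

Using the convergent recurrence p_i = a_i*p_{i-1} + p_{i-2}, q_i = a_i*q_{i-1} + q_{i-2} with p_{-2}=0, p_{-1}=1, q_{-2}=1, q_{-1}=0:
  i=0: a_0=0, p_0 = 0*1 + 0 = 0, q_0 = 0*0 + 1 = 1.
  i=1: a_1=2, p_1 = 2*0 + 1 = 1, q_1 = 2*1 + 0 = 2.
  i=2: a_2=2, p_2 = 2*1 + 0 = 2, q_2 = 2*2 + 1 = 5.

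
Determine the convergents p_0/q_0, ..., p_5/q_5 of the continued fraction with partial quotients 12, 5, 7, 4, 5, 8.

12/1, 61/5, 439/36, 1817/149, 9524/781, 78009/6397

Using the convergent recurrence p_i = a_i*p_{i-1} + p_{i-2}, q_i = a_i*q_{i-1} + q_{i-2} with p_{-2}=0, p_{-1}=1, q_{-2}=1, q_{-1}=0:
  i=0: a_0=12, p_0 = 12*1 + 0 = 12, q_0 = 12*0 + 1 = 1.
  i=1: a_1=5, p_1 = 5*12 + 1 = 61, q_1 = 5*1 + 0 = 5.
  i=2: a_2=7, p_2 = 7*61 + 12 = 439, q_2 = 7*5 + 1 = 36.
  i=3: a_3=4, p_3 = 4*439 + 61 = 1817, q_3 = 4*36 + 5 = 149.
  i=4: a_4=5, p_4 = 5*1817 + 439 = 9524, q_4 = 5*149 + 36 = 781.
  i=5: a_5=8, p_5 = 8*9524 + 1817 = 78009, q_5 = 8*781 + 149 = 6397.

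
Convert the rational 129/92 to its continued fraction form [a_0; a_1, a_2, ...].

Run the Euclidean algorithm on 129 and 92; the successive quotients are the partial quotients a_0, a_1, ... (each step inverts the fractional part left over by the previous one):
  129 = 1*92 + 37, so a_0 = 1.
  92 = 2*37 + 18, so a_1 = 2.
  37 = 2*18 + 1, so a_2 = 2.
  18 = 18*1 + 0, so a_3 = 18.
The remainder reaches 0 after 4 divisions, so the expansion has 4 partial quotients, read off in order.

[1; 2, 2, 18]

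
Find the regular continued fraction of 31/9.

[3; 2, 4]

Run the Euclidean algorithm on 31 and 9; the successive quotients are the partial quotients a_0, a_1, ... (each step inverts the fractional part left over by the previous one):
  31 = 3*9 + 4, so a_0 = 3.
  9 = 2*4 + 1, so a_1 = 2.
  4 = 4*1 + 0, so a_2 = 4.
The remainder reaches 0 after 3 divisions, so the expansion has 3 partial quotients, read off in order.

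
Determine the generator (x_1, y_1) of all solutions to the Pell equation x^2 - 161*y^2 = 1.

First expand sqrt(161) as a continued fraction. With x_i = (sqrt(161) + m_i)/d_i and (m_0, d_0) = (0, 1): a_0 = floor(sqrt(161)) = 12, since 12^2 = 144 <= 161 < 169 = 13^2.
Iterate m_{i+1} = d_i*a_i - m_i, d_{i+1} = (161 - m_{i+1}^2)/d_i, a_{i+1} = floor((a_0 + m_{i+1})/d_{i+1}):
  m_1 = 1*12 - 0 = 12, d_1 = (161 - 12^2)/1 = 17/1 = 17, a_1 = floor((12 + 12)/17) = 1.
  m_2 = 17*1 - 12 = 5, d_2 = (161 - 5^2)/17 = 136/17 = 8, a_2 = floor((12 + 5)/8) = 2.
  m_3 = 8*2 - 5 = 11, d_3 = (161 - 11^2)/8 = 40/8 = 5, a_3 = floor((12 + 11)/5) = 4.
  m_4 = 5*4 - 11 = 9, d_4 = (161 - 9^2)/5 = 80/5 = 16, a_4 = floor((12 + 9)/16) = 1.
  m_5 = 16*1 - 9 = 7, d_5 = (161 - 7^2)/16 = 112/16 = 7, a_5 = floor((12 + 7)/7) = 2.
  m_6 = 7*2 - 7 = 7, d_6 = (161 - 7^2)/7 = 112/7 = 16, a_6 = floor((12 + 7)/16) = 1.
  m_7 = 16*1 - 7 = 9, d_7 = (161 - 9^2)/16 = 80/16 = 5, a_7 = floor((12 + 9)/5) = 4.
  m_8 = 5*4 - 9 = 11, d_8 = (161 - 11^2)/5 = 40/5 = 8, a_8 = floor((12 + 11)/8) = 2.
  m_9 = 8*2 - 11 = 5, d_9 = (161 - 5^2)/8 = 136/8 = 17, a_9 = floor((12 + 5)/17) = 1.
  m_10 = 17*1 - 5 = 12, d_10 = (161 - 12^2)/17 = 17/17 = 1, a_10 = floor((12 + 12)/1) = 24.
  m_11 = 1*24 - 12 = 12, d_11 = (161 - 12^2)/1 = 17/1 = 17: (m_11, d_11) = (m_1, d_1) = (12, 17), so from here the quotients repeat a_1, ..., a_10; the period length is 10.
So sqrt(161) = [12; (1, 2, 4, 1, 2, 1, 4, 2, 1, 24)] with period length k = 10.
k is even, so the fundamental solution of x^2 - 161y^2 = 1 is (p_{k-1}, q_{k-1}) = (p_9, q_9); compute convergents through index 9.
Convergents (p_i = a_i*p_{i-1} + p_{i-2}, q_i = a_i*q_{i-1} + q_{i-2} with p_{-2}=0, p_{-1}=1, q_{-2}=1, q_{-1}=0):
  i=0: a_0=12, p_0 = 12*1 + 0 = 12, q_0 = 12*0 + 1 = 1.
  i=1: a_1=1, p_1 = 1*12 + 1 = 13, q_1 = 1*1 + 0 = 1.
  i=2: a_2=2, p_2 = 2*13 + 12 = 38, q_2 = 2*1 + 1 = 3.
  i=3: a_3=4, p_3 = 4*38 + 13 = 165, q_3 = 4*3 + 1 = 13.
  i=4: a_4=1, p_4 = 1*165 + 38 = 203, q_4 = 1*13 + 3 = 16.
  i=5: a_5=2, p_5 = 2*203 + 165 = 571, q_5 = 2*16 + 13 = 45.
  i=6: a_6=1, p_6 = 1*571 + 203 = 774, q_6 = 1*45 + 16 = 61.
  i=7: a_7=4, p_7 = 4*774 + 571 = 3667, q_7 = 4*61 + 45 = 289.
  i=8: a_8=2, p_8 = 2*3667 + 774 = 8108, q_8 = 2*289 + 61 = 639.
  i=9: a_9=1, p_9 = 1*8108 + 3667 = 11775, q_9 = 1*639 + 289 = 928.
Check: 11775^2 - 161*928^2 = 138650625 - 138650624 = 1, so (x, y) = (11775, 928) solves the equation, and by the theorem it is the least positive solution.

(x, y) = (11775, 928)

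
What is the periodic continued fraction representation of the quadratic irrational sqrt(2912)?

[53; (1, 25, 1, 106)]

Write x_i = (sqrt(2912) + m_i)/d_i with (m_0, d_0) = (0, 1). a_0 = floor(sqrt(2912)) = 53, since 53^2 = 2809 <= 2912 < 2916 = 54^2.
Iterate m_{i+1} = d_i*a_i - m_i, d_{i+1} = (2912 - m_{i+1}^2)/d_i, a_{i+1} = floor((a_0 + m_{i+1})/d_{i+1}):
  m_1 = 1*53 - 0 = 53, d_1 = (2912 - 53^2)/1 = 103/1 = 103, a_1 = floor((53 + 53)/103) = 1.
  m_2 = 103*1 - 53 = 50, d_2 = (2912 - 50^2)/103 = 412/103 = 4, a_2 = floor((53 + 50)/4) = 25.
  m_3 = 4*25 - 50 = 50, d_3 = (2912 - 50^2)/4 = 412/4 = 103, a_3 = floor((53 + 50)/103) = 1.
  m_4 = 103*1 - 50 = 53, d_4 = (2912 - 53^2)/103 = 103/103 = 1, a_4 = floor((53 + 53)/1) = 106.
  m_5 = 1*106 - 53 = 53, d_5 = (2912 - 53^2)/1 = 103/1 = 103: (m_5, d_5) = (m_1, d_1) = (53, 103), so from here the quotients repeat a_1, ..., a_4; the period length is 4.
Hence the expansion of sqrt(2912) is a_0 = 53 followed by the repeating block 1, 25, 1, 106 (period 4).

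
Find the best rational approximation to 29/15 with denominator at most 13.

Expand x = 29/15 as a continued fraction with the Euclidean algorithm:
  29 = 1*15 + 14, so a_0 = 1.
  15 = 1*14 + 1, so a_1 = 1.
  14 = 14*1 + 0, so a_2 = 14.
so x = [1; 1, 14].
Convergents (p_i = a_i*p_{i-1} + p_{i-2}, q_i = a_i*q_{i-1} + q_{i-2} with p_{-2}=0, p_{-1}=1, q_{-2}=1, q_{-1}=0), until the denominator exceeds 13:
  i=0: a_0=1, p_0 = 1*1 + 0 = 1, q_0 = 1*0 + 1 = 1.
  i=1: a_1=1, p_1 = 1*1 + 1 = 2, q_1 = 1*1 + 0 = 1.
  i=2: a_2=14, p_2 = 14*2 + 1 = 29, q_2 = 14*1 + 1 = 15.
q_2 = 15 > 13, so the last convergent with denominator <= 13 is p_1/q_1 = 2/1.
The closest fraction with denominator <= 13 is either p_1/q_1 or the intermediate fraction (k*p_1 + p_0)/(k*q_1 + q_0) with the largest k >= 1 whose denominator stays <= 13; these approach x as k grows, and every other convergent or intermediate fraction in range is farther away.
Largest k: floor((13 - q_0)/q_1) = floor((13 - 1)/1) = 12.
That gives (12*2 + 1)/(12*1 + 1) = 25/13.
Compare the errors: |x - 2/1| = |29*1 - 2*15|/(15*1) = 1/15, and |x - 25/13| = |29*13 - 25*15|/(15*13) = 2/195.
Cross-multiplying, 2*15 = 30 < 195 = 1*195, so 2/195 is smaller: the intermediate fraction 25/13 is closer to x than 2/1.

25/13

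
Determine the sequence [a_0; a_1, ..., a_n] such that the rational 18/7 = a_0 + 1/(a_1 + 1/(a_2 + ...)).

[2; 1, 1, 3]

Run the Euclidean algorithm on 18 and 7; the successive quotients are the partial quotients a_0, a_1, ... (each step inverts the fractional part left over by the previous one):
  18 = 2*7 + 4, so a_0 = 2.
  7 = 1*4 + 3, so a_1 = 1.
  4 = 1*3 + 1, so a_2 = 1.
  3 = 3*1 + 0, so a_3 = 3.
The remainder reaches 0 after 4 divisions, so the expansion has 4 partial quotients, read off in order.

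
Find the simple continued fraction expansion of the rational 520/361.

Run the Euclidean algorithm on 520 and 361; the successive quotients are the partial quotients a_0, a_1, ... (each step inverts the fractional part left over by the previous one):
  520 = 1*361 + 159, so a_0 = 1.
  361 = 2*159 + 43, so a_1 = 2.
  159 = 3*43 + 30, so a_2 = 3.
  43 = 1*30 + 13, so a_3 = 1.
  30 = 2*13 + 4, so a_4 = 2.
  13 = 3*4 + 1, so a_5 = 3.
  4 = 4*1 + 0, so a_6 = 4.
The remainder reaches 0 after 7 divisions, so the expansion has 7 partial quotients, read off in order.

[1; 2, 3, 1, 2, 3, 4]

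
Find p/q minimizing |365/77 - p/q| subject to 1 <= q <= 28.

Expand x = 365/77 as a continued fraction with the Euclidean algorithm:
  365 = 4*77 + 57, so a_0 = 4.
  77 = 1*57 + 20, so a_1 = 1.
  57 = 2*20 + 17, so a_2 = 2.
  20 = 1*17 + 3, so a_3 = 1.
  17 = 5*3 + 2, so a_4 = 5.
  3 = 1*2 + 1, so a_5 = 1.
  2 = 2*1 + 0, so a_6 = 2.
so x = [4; 1, 2, 1, 5, 1, 2].
Convergents (p_i = a_i*p_{i-1} + p_{i-2}, q_i = a_i*q_{i-1} + q_{i-2} with p_{-2}=0, p_{-1}=1, q_{-2}=1, q_{-1}=0), until the denominator exceeds 28:
  i=0: a_0=4, p_0 = 4*1 + 0 = 4, q_0 = 4*0 + 1 = 1.
  i=1: a_1=1, p_1 = 1*4 + 1 = 5, q_1 = 1*1 + 0 = 1.
  i=2: a_2=2, p_2 = 2*5 + 4 = 14, q_2 = 2*1 + 1 = 3.
  i=3: a_3=1, p_3 = 1*14 + 5 = 19, q_3 = 1*3 + 1 = 4.
  i=4: a_4=5, p_4 = 5*19 + 14 = 109, q_4 = 5*4 + 3 = 23.
  i=5: a_5=1, p_5 = 1*109 + 19 = 128, q_5 = 1*23 + 4 = 27.
  i=6: a_6=2, p_6 = 2*128 + 109 = 365, q_6 = 2*27 + 23 = 77.
q_6 = 77 > 28, so the last convergent with denominator <= 28 is p_5/q_5 = 128/27.
The closest fraction with denominator <= 28 is either p_5/q_5 or the intermediate fraction (k*p_5 + p_4)/(k*q_5 + q_4) with the largest k >= 1 whose denominator stays <= 28; these approach x as k grows, and every other convergent or intermediate fraction in range is farther away.
Largest k: floor((28 - q_4)/q_5) = floor((28 - 23)/27) = 0.
Since k = 0, no intermediate fraction beyond p_5/q_5 has denominator <= 28, so the convergent 128/27 is the closest (its error is |365*27 - 128*77|/(77*27) = 1/2079).

128/27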